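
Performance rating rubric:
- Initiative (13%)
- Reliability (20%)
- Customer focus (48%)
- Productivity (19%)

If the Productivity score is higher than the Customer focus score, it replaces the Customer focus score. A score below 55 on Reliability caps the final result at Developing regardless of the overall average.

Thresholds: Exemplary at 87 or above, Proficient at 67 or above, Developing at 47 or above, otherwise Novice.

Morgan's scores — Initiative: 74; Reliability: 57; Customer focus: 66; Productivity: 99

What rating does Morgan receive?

Productivity (99) > Customer focus (66), so Customer focus counts as 99.
Reliability score 57 ≥ 55: minimum met.
Weighted total:
  Initiative 74 × 0.13 = 9.62
  Reliability 57 × 0.2 = 11.4
  Customer focus 99 × 0.48 = 47.52
  Productivity 99 × 0.19 = 18.81
Sum = 87.35
87.35 ≥ 87 → Exemplary

Exemplary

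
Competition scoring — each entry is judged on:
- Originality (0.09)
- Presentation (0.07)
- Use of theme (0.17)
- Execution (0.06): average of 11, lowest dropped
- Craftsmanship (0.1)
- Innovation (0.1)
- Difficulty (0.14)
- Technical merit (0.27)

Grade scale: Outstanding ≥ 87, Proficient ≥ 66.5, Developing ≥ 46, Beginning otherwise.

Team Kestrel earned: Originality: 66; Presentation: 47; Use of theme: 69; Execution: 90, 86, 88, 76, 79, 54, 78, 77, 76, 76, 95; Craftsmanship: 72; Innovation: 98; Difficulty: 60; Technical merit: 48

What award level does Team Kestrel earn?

Developing

Execution: drop 54 → average of remaining 10 = 821/10 = 82.1
Weighted total:
  Originality 66 × 0.09 = 5.94
  Presentation 47 × 0.07 = 3.29
  Use of theme 69 × 0.17 = 11.73
  Execution 82.1 × 0.06 = 4.926
  Craftsmanship 72 × 0.1 = 7.2
  Innovation 98 × 0.1 = 9.8
  Difficulty 60 × 0.14 = 8.4
  Technical merit 48 × 0.27 = 12.96
Sum = 64.246
64.246 is ≥ 46 and < 66.5 → Developing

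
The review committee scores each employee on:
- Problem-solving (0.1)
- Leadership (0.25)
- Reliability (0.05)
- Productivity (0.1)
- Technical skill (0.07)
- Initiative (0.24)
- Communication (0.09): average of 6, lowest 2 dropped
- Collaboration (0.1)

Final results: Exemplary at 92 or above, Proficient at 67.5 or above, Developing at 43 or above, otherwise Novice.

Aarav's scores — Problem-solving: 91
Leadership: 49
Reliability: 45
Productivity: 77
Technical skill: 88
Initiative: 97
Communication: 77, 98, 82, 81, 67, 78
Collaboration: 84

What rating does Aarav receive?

Proficient

Communication: drop 67, 77 → average of remaining 4 = 339/4 = 84.75
Weighted total:
  Problem-solving 91 × 0.1 = 9.1
  Leadership 49 × 0.25 = 12.25
  Reliability 45 × 0.05 = 2.25
  Productivity 77 × 0.1 = 7.7
  Technical skill 88 × 0.07 = 6.16
  Initiative 97 × 0.24 = 23.28
  Communication 84.75 × 0.09 = 7.6275
  Collaboration 84 × 0.1 = 8.4
Sum = 76.7675
76.7675 is ≥ 67.5 and < 92 → Proficient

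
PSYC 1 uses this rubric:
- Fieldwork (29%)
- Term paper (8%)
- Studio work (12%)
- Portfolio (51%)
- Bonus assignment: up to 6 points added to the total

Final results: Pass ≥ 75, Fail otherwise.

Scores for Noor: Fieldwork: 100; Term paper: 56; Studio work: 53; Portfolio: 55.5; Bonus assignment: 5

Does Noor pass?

Weighted total:
  Fieldwork 100 × 0.29 = 29
  Term paper 56 × 0.08 = 4.48
  Studio work 53 × 0.12 = 6.36
  Portfolio 55.5 × 0.51 = 28.305
Sum = 68.145
Bonus assignment: 68.145 + 5 = 73.145
73.145 < 75 → Fail

Fail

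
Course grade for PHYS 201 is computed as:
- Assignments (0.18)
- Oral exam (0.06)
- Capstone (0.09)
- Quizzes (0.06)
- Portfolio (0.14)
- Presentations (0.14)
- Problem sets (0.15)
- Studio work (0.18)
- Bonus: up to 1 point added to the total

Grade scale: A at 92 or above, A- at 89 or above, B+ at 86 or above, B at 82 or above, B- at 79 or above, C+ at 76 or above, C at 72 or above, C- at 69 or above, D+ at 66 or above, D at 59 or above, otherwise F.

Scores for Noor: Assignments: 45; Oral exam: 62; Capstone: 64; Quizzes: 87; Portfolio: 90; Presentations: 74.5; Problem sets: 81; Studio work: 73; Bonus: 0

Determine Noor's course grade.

C-

Weighted total:
  Assignments 45 × 0.18 = 8.1
  Oral exam 62 × 0.06 = 3.72
  Capstone 64 × 0.09 = 5.76
  Quizzes 87 × 0.06 = 5.22
  Portfolio 90 × 0.14 = 12.6
  Presentations 74.5 × 0.14 = 10.43
  Problem sets 81 × 0.15 = 12.15
  Studio work 73 × 0.18 = 13.14
Sum = 71.12
Bonus: 71.12 + 0 = 71.12
71.12 is ≥ 69 and < 72 → C-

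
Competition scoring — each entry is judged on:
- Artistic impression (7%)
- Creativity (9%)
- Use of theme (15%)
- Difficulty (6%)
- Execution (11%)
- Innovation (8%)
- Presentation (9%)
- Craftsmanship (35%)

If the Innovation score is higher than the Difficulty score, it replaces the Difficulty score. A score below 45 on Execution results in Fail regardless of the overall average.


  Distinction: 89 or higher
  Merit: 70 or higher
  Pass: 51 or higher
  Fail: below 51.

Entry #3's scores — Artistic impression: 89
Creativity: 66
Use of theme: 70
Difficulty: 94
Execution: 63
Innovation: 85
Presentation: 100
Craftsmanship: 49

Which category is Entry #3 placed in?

Innovation (85) ≤ Difficulty (94), so Difficulty stays at 94.
Execution score 63 ≥ 45: minimum met.
Weighted total:
  Artistic impression 89 × 0.07 = 6.23
  Creativity 66 × 0.09 = 5.94
  Use of theme 70 × 0.15 = 10.5
  Difficulty 94 × 0.06 = 5.64
  Execution 63 × 0.11 = 6.93
  Innovation 85 × 0.08 = 6.8
  Presentation 100 × 0.09 = 9
  Craftsmanship 49 × 0.35 = 17.15
Sum = 68.19
68.19 is ≥ 51 and < 70 → Pass

Pass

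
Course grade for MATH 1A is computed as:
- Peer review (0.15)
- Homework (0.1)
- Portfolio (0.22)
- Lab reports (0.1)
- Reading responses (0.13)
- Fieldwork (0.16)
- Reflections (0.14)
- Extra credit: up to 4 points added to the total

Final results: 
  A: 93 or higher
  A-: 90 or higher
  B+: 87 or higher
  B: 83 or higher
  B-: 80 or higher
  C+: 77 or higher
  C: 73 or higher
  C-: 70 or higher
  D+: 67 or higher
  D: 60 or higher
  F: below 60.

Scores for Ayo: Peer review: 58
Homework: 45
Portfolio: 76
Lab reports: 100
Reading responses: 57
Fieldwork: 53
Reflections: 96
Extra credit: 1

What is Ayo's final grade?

Weighted total:
  Peer review 58 × 0.15 = 8.7
  Homework 45 × 0.1 = 4.5
  Portfolio 76 × 0.22 = 16.72
  Lab reports 100 × 0.1 = 10
  Reading responses 57 × 0.13 = 7.41
  Fieldwork 53 × 0.16 = 8.48
  Reflections 96 × 0.14 = 13.44
Sum = 69.25
Extra credit: 69.25 + 1 = 70.25
70.25 is ≥ 70 and < 73 → C-

C-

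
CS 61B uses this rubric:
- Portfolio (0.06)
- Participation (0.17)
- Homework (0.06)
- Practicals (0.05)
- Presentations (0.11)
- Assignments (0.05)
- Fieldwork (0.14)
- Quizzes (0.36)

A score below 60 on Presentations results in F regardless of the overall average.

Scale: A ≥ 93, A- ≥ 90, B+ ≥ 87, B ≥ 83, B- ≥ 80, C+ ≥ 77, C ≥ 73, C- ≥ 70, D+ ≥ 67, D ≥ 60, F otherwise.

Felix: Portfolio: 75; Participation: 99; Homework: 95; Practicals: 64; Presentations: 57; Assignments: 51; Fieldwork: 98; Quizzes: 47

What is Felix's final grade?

Presentations score 57 < 60: minimum not met.
Weighted total:
  Portfolio 75 × 0.06 = 4.5
  Participation 99 × 0.17 = 16.83
  Homework 95 × 0.06 = 5.7
  Practicals 64 × 0.05 = 3.2
  Presentations 57 × 0.11 = 6.27
  Assignments 51 × 0.05 = 2.55
  Fieldwork 98 × 0.14 = 13.72
  Quizzes 47 × 0.36 = 16.92
Sum = 69.69
Because the Presentations minimum was not met, the result is F.

F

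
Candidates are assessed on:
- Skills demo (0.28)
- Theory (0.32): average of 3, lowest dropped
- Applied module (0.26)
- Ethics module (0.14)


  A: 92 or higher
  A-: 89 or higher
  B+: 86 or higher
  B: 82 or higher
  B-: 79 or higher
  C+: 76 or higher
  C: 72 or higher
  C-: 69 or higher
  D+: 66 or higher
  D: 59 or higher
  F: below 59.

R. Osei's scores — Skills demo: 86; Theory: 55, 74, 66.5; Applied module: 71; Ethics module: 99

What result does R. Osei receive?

Theory: drop 55 → average of remaining 2 = 140.5/2 = 70.25
Weighted total:
  Skills demo 86 × 0.28 = 24.08
  Theory 70.25 × 0.32 = 22.48
  Applied module 71 × 0.26 = 18.46
  Ethics module 99 × 0.14 = 13.86
Sum = 78.88
78.88 is ≥ 76 and < 79 → C+

C+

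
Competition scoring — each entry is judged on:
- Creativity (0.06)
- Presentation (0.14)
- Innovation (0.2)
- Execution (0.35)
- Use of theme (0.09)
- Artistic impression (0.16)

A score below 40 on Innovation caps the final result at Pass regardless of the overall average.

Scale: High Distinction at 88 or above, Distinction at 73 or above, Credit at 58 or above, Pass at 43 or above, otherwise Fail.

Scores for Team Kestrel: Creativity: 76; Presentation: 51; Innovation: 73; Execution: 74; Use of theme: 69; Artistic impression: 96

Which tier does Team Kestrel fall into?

Distinction

Innovation score 73 ≥ 40: minimum met.
Weighted total:
  Creativity 76 × 0.06 = 4.56
  Presentation 51 × 0.14 = 7.14
  Innovation 73 × 0.2 = 14.6
  Execution 74 × 0.35 = 25.9
  Use of theme 69 × 0.09 = 6.21
  Artistic impression 96 × 0.16 = 15.36
Sum = 73.77
73.77 is ≥ 73 and < 88 → Distinction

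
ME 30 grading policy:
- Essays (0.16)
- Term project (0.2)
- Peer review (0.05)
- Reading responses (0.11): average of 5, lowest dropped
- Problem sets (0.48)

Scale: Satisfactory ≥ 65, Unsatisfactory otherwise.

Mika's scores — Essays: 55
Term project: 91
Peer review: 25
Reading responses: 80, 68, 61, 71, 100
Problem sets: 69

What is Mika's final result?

Reading responses: drop 61 → average of remaining 4 = 319/4 = 79.75
Weighted total:
  Essays 55 × 0.16 = 8.8
  Term project 91 × 0.2 = 18.2
  Peer review 25 × 0.05 = 1.25
  Reading responses 79.75 × 0.11 = 8.7725
  Problem sets 69 × 0.48 = 33.12
Sum = 70.1425
70.1425 ≥ 65 → Satisfactory

Satisfactory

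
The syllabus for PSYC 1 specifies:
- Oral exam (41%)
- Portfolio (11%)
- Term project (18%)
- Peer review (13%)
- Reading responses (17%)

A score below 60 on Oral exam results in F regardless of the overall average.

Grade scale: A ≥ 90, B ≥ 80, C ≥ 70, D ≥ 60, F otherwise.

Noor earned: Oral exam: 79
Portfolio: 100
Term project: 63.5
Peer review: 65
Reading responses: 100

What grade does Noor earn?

B

Oral exam score 79 ≥ 60: minimum met.
Weighted total:
  Oral exam 79 × 0.41 = 32.39
  Portfolio 100 × 0.11 = 11
  Term project 63.5 × 0.18 = 11.43
  Peer review 65 × 0.13 = 8.45
  Reading responses 100 × 0.17 = 17
Sum = 80.27
80.27 is ≥ 80 and < 90 → B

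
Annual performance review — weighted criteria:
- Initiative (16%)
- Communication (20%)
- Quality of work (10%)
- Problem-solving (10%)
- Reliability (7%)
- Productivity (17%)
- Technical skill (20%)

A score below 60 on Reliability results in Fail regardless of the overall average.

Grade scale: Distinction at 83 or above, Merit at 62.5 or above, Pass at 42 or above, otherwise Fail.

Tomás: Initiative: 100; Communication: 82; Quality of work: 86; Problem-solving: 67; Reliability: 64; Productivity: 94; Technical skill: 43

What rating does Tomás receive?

Merit

Reliability score 64 ≥ 60: minimum met.
Weighted total:
  Initiative 100 × 0.16 = 16
  Communication 82 × 0.2 = 16.4
  Quality of work 86 × 0.1 = 8.6
  Problem-solving 67 × 0.1 = 6.7
  Reliability 64 × 0.07 = 4.48
  Productivity 94 × 0.17 = 15.98
  Technical skill 43 × 0.2 = 8.6
Sum = 76.76
76.76 is ≥ 62.5 and < 83 → Merit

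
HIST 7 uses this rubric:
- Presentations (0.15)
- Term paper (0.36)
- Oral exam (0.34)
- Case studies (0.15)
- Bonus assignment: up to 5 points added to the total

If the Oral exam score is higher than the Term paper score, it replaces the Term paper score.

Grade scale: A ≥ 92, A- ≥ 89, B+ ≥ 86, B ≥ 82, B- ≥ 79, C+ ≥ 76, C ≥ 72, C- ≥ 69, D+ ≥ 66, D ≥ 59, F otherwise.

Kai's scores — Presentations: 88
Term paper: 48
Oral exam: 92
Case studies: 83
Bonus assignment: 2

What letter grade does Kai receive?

A

Oral exam (92) > Term paper (48), so Term paper counts as 92.
Weighted total:
  Presentations 88 × 0.15 = 13.2
  Term paper 92 × 0.36 = 33.12
  Oral exam 92 × 0.34 = 31.28
  Case studies 83 × 0.15 = 12.45
Sum = 90.05
Bonus assignment: 90.05 + 2 = 92.05
92.05 ≥ 92 → A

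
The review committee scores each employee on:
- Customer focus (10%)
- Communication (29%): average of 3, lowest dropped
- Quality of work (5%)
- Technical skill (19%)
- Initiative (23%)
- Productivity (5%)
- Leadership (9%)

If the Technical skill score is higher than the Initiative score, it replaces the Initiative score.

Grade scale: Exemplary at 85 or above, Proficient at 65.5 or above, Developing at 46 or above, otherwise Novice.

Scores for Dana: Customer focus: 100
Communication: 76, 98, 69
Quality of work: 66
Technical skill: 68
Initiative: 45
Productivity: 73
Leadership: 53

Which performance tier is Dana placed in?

Proficient

Communication: drop 69 → average of remaining 2 = 174/2 = 87
Technical skill (68) > Initiative (45), so Initiative counts as 68.
Weighted total:
  Customer focus 100 × 0.1 = 10
  Communication 87 × 0.29 = 25.23
  Quality of work 66 × 0.05 = 3.3
  Technical skill 68 × 0.19 = 12.92
  Initiative 68 × 0.23 = 15.64
  Productivity 73 × 0.05 = 3.65
  Leadership 53 × 0.09 = 4.77
Sum = 75.51
75.51 is ≥ 65.5 and < 85 → Proficient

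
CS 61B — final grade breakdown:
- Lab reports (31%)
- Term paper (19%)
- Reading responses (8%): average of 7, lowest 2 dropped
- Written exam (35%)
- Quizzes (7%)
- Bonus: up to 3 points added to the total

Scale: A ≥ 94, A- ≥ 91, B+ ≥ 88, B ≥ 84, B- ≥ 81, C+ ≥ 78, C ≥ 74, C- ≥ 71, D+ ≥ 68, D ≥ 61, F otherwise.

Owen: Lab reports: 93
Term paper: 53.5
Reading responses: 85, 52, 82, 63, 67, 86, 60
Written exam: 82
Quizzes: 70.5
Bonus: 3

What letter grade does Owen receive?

Reading responses: drop 52, 60 → average of remaining 5 = 383/5 = 76.6
Weighted total:
  Lab reports 93 × 0.31 = 28.83
  Term paper 53.5 × 0.19 = 10.165
  Reading responses 76.6 × 0.08 = 6.128
  Written exam 82 × 0.35 = 28.7
  Quizzes 70.5 × 0.07 = 4.935
Sum = 78.758
Bonus: 78.758 + 3 = 81.758
81.758 is ≥ 81 and < 84 → B-

B-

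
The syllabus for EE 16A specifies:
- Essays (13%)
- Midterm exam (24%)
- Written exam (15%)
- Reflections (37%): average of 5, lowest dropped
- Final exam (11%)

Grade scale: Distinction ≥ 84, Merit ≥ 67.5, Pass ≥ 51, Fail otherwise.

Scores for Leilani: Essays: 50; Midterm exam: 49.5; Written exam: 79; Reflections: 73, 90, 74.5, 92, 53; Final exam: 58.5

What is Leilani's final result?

Reflections: drop 53 → average of remaining 4 = 329.5/4 = 82.375
Weighted total:
  Essays 50 × 0.13 = 6.5
  Midterm exam 49.5 × 0.24 = 11.88
  Written exam 79 × 0.15 = 11.85
  Reflections 82.375 × 0.37 = 30.47875
  Final exam 58.5 × 0.11 = 6.435
Sum = 67.14375
67.14375 is ≥ 51 and < 67.5 → Pass

Pass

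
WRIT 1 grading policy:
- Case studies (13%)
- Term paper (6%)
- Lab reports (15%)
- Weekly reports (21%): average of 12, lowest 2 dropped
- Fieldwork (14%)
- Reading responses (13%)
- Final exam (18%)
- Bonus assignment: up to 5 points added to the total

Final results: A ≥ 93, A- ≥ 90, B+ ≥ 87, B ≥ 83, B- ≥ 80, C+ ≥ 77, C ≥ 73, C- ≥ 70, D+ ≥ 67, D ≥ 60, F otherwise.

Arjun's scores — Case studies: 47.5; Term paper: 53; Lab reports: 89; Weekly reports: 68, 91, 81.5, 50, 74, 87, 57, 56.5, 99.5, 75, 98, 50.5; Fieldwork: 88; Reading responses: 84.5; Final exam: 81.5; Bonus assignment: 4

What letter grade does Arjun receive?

Weekly reports: drop 50, 50.5 → average of remaining 10 = 787.5/10 = 78.75
Weighted total:
  Case studies 47.5 × 0.13 = 6.175
  Term paper 53 × 0.06 = 3.18
  Lab reports 89 × 0.15 = 13.35
  Weekly reports 78.75 × 0.21 = 16.5375
  Fieldwork 88 × 0.14 = 12.32
  Reading responses 84.5 × 0.13 = 10.985
  Final exam 81.5 × 0.18 = 14.67
Sum = 77.2175
Bonus assignment: 77.2175 + 4 = 81.2175
81.2175 is ≥ 80 and < 83 → B-

B-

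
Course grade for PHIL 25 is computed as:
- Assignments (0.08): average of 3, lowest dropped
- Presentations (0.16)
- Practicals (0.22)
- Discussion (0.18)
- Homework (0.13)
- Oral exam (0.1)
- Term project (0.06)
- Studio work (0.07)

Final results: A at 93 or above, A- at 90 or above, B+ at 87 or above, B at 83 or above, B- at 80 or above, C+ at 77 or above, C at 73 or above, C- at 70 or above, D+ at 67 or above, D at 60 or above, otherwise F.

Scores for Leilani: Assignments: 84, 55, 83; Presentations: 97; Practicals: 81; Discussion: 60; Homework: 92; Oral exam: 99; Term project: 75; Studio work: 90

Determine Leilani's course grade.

Assignments: drop 55 → average of remaining 2 = 167/2 = 83.5
Weighted total:
  Assignments 83.5 × 0.08 = 6.68
  Presentations 97 × 0.16 = 15.52
  Practicals 81 × 0.22 = 17.82
  Discussion 60 × 0.18 = 10.8
  Homework 92 × 0.13 = 11.96
  Oral exam 99 × 0.1 = 9.9
  Term project 75 × 0.06 = 4.5
  Studio work 90 × 0.07 = 6.3
Sum = 83.48
83.48 is ≥ 83 and < 87 → B

B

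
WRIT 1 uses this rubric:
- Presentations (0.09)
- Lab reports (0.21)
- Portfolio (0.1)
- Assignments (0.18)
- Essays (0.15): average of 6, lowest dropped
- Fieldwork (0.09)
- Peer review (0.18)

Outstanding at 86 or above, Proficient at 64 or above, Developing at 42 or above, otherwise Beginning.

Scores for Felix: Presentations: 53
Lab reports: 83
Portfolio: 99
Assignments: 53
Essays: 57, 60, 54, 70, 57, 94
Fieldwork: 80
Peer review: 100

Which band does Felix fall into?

Proficient

Essays: drop 54 → average of remaining 5 = 338/5 = 67.6
Weighted total:
  Presentations 53 × 0.09 = 4.77
  Lab reports 83 × 0.21 = 17.43
  Portfolio 99 × 0.1 = 9.9
  Assignments 53 × 0.18 = 9.54
  Essays 67.6 × 0.15 = 10.14
  Fieldwork 80 × 0.09 = 7.2
  Peer review 100 × 0.18 = 18
Sum = 76.98
76.98 is ≥ 64 and < 86 → Proficient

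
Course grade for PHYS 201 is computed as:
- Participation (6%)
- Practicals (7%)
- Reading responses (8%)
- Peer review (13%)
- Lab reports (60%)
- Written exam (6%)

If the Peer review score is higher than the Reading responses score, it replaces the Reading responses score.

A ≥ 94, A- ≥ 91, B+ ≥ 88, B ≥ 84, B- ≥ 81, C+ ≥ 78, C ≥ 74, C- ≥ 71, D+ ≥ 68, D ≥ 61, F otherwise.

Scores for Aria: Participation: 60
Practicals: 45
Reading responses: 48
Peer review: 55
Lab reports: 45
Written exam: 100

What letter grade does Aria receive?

F

Peer review (55) > Reading responses (48), so Reading responses counts as 55.
Weighted total:
  Participation 60 × 0.06 = 3.6
  Practicals 45 × 0.07 = 3.15
  Reading responses 55 × 0.08 = 4.4
  Peer review 55 × 0.13 = 7.15
  Lab reports 45 × 0.6 = 27
  Written exam 100 × 0.06 = 6
Sum = 51.3
51.3 < 61 → F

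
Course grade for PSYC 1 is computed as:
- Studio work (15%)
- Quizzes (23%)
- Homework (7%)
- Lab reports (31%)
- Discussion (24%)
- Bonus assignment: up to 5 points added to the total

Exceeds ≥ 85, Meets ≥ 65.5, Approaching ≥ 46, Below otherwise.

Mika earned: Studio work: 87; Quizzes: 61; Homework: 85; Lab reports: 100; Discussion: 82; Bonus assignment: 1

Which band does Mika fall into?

Weighted total:
  Studio work 87 × 0.15 = 13.05
  Quizzes 61 × 0.23 = 14.03
  Homework 85 × 0.07 = 5.95
  Lab reports 100 × 0.31 = 31
  Discussion 82 × 0.24 = 19.68
Sum = 83.71
Bonus assignment: 83.71 + 1 = 84.71
84.71 is ≥ 65.5 and < 85 → Meets

Meets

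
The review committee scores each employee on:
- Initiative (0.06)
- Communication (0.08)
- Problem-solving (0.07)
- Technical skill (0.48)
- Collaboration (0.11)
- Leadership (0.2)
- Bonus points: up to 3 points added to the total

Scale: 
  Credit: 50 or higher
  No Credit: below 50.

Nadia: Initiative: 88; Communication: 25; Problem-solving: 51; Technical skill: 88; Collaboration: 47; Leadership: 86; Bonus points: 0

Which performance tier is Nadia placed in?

Weighted total:
  Initiative 88 × 0.06 = 5.28
  Communication 25 × 0.08 = 2
  Problem-solving 51 × 0.07 = 3.57
  Technical skill 88 × 0.48 = 42.24
  Collaboration 47 × 0.11 = 5.17
  Leadership 86 × 0.2 = 17.2
Sum = 75.46
Bonus points: 75.46 + 0 = 75.46
75.46 ≥ 50 → Credit

Credit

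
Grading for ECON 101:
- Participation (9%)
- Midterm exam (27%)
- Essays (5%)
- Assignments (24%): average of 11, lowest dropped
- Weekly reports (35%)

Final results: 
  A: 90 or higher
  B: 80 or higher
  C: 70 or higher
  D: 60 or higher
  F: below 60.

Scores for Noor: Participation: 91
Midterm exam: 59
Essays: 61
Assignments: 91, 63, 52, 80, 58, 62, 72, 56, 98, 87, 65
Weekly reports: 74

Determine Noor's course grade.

Assignments: drop 52 → average of remaining 10 = 732/10 = 73.2
Weighted total:
  Participation 91 × 0.09 = 8.19
  Midterm exam 59 × 0.27 = 15.93
  Essays 61 × 0.05 = 3.05
  Assignments 73.2 × 0.24 = 17.568
  Weekly reports 74 × 0.35 = 25.9
Sum = 70.638
70.638 is ≥ 70 and < 80 → C

C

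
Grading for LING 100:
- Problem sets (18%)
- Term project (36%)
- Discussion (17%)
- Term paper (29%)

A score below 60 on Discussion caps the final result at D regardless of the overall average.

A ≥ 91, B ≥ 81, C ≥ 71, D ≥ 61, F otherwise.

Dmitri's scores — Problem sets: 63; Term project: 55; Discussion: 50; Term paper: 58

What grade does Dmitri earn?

F

Discussion score 50 < 60: minimum not met.
Weighted total:
  Problem sets 63 × 0.18 = 11.34
  Term project 55 × 0.36 = 19.8
  Discussion 50 × 0.17 = 8.5
  Term paper 58 × 0.29 = 16.82
Sum = 56.46
56.46 would be F; cap at D applies → F.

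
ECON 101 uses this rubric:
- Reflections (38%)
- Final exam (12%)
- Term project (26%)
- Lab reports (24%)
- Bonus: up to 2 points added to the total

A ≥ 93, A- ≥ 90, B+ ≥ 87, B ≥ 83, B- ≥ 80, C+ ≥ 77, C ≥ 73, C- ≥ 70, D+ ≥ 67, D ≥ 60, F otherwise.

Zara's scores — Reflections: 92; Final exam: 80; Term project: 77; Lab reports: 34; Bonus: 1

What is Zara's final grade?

Weighted total:
  Reflections 92 × 0.38 = 34.96
  Final exam 80 × 0.12 = 9.6
  Term project 77 × 0.26 = 20.02
  Lab reports 34 × 0.24 = 8.16
Sum = 72.74
Bonus: 72.74 + 1 = 73.74
73.74 is ≥ 73 and < 77 → C

C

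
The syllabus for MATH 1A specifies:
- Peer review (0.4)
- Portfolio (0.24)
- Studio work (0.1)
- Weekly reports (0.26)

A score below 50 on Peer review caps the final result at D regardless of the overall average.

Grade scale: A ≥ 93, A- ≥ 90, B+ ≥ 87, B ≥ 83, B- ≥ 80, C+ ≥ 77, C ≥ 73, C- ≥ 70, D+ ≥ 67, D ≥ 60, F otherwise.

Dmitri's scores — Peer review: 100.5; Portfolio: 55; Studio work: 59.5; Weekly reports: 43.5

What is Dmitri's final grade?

C-

Peer review score 100.5 ≥ 50: minimum met.
Weighted total:
  Peer review 100.5 × 0.4 = 40.2
  Portfolio 55 × 0.24 = 13.2
  Studio work 59.5 × 0.1 = 5.95
  Weekly reports 43.5 × 0.26 = 11.31
Sum = 70.66
70.66 is ≥ 70 and < 73 → C-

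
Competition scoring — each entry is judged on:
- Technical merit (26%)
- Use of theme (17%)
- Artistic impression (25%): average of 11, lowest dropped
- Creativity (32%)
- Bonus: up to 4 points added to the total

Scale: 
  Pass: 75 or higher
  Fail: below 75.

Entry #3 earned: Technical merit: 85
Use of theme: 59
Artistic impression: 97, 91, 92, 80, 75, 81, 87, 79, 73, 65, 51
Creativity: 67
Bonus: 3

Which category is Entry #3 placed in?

Artistic impression: drop 51 → average of remaining 10 = 820/10 = 82
Weighted total:
  Technical merit 85 × 0.26 = 22.1
  Use of theme 59 × 0.17 = 10.03
  Artistic impression 82 × 0.25 = 20.5
  Creativity 67 × 0.32 = 21.44
Sum = 74.07
Bonus: 74.07 + 3 = 77.07
77.07 ≥ 75 → Pass

Pass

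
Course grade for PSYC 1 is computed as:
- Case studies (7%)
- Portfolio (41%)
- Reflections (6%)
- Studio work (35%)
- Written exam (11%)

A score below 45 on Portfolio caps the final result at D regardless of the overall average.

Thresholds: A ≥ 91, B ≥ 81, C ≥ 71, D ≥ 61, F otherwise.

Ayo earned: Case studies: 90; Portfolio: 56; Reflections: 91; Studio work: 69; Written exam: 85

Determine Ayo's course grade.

Portfolio score 56 ≥ 45: minimum met.
Weighted total:
  Case studies 90 × 0.07 = 6.3
  Portfolio 56 × 0.41 = 22.96
  Reflections 91 × 0.06 = 5.46
  Studio work 69 × 0.35 = 24.15
  Written exam 85 × 0.11 = 9.35
Sum = 68.22
68.22 is ≥ 61 and < 71 → D

D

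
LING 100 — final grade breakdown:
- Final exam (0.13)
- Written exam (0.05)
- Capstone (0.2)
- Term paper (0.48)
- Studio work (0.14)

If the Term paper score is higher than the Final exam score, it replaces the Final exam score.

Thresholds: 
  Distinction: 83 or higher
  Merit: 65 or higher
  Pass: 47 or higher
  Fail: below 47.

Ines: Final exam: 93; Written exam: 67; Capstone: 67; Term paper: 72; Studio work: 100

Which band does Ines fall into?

Term paper (72) ≤ Final exam (93), so Final exam stays at 93.
Weighted total:
  Final exam 93 × 0.13 = 12.09
  Written exam 67 × 0.05 = 3.35
  Capstone 67 × 0.2 = 13.4
  Term paper 72 × 0.48 = 34.56
  Studio work 100 × 0.14 = 14
Sum = 77.4
77.4 is ≥ 65 and < 83 → Merit

Merit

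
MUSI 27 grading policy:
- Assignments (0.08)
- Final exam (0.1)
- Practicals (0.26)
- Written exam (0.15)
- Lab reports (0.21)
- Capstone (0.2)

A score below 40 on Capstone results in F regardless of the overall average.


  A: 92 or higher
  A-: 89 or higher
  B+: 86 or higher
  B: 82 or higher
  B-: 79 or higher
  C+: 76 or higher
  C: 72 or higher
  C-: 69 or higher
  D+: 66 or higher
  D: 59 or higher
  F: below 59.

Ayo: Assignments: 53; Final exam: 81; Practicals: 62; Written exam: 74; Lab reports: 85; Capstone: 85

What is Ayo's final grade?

C

Capstone score 85 ≥ 40: minimum met.
Weighted total:
  Assignments 53 × 0.08 = 4.24
  Final exam 81 × 0.1 = 8.1
  Practicals 62 × 0.26 = 16.12
  Written exam 74 × 0.15 = 11.1
  Lab reports 85 × 0.21 = 17.85
  Capstone 85 × 0.2 = 17
Sum = 74.41
74.41 is ≥ 72 and < 76 → C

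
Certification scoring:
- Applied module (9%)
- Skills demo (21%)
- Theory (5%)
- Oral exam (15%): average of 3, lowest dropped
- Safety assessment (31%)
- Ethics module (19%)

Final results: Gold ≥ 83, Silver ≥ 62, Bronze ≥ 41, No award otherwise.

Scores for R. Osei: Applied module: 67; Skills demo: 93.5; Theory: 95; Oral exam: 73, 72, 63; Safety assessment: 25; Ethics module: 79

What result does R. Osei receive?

Oral exam: drop 63 → average of remaining 2 = 145/2 = 72.5
Weighted total:
  Applied module 67 × 0.09 = 6.03
  Skills demo 93.5 × 0.21 = 19.635
  Theory 95 × 0.05 = 4.75
  Oral exam 72.5 × 0.15 = 10.875
  Safety assessment 25 × 0.31 = 7.75
  Ethics module 79 × 0.19 = 15.01
Sum = 64.05
64.05 is ≥ 62 and < 83 → Silver

Silver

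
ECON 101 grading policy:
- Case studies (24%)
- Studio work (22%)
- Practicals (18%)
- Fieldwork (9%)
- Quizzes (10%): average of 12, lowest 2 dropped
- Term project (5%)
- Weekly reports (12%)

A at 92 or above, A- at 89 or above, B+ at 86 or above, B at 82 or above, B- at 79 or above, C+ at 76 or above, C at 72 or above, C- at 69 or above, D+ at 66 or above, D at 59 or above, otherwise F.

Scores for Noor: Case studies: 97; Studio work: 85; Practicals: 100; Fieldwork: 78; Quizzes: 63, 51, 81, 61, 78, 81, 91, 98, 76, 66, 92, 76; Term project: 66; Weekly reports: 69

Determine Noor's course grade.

Quizzes: drop 51, 61 → average of remaining 10 = 802/10 = 80.2
Weighted total:
  Case studies 97 × 0.24 = 23.28
  Studio work 85 × 0.22 = 18.7
  Practicals 100 × 0.18 = 18
  Fieldwork 78 × 0.09 = 7.02
  Quizzes 80.2 × 0.1 = 8.02
  Term project 66 × 0.05 = 3.3
  Weekly reports 69 × 0.12 = 8.28
Sum = 86.6
86.6 is ≥ 86 and < 89 → B+

B+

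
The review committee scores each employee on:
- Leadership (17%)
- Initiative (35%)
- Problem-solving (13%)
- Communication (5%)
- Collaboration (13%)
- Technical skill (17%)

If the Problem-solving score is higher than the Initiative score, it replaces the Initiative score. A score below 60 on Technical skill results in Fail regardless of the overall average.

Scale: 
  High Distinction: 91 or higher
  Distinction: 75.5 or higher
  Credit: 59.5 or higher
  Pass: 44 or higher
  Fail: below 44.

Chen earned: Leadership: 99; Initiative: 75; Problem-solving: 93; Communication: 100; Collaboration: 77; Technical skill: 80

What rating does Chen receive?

Distinction

Problem-solving (93) > Initiative (75), so Initiative counts as 93.
Technical skill score 80 ≥ 60: minimum met.
Weighted total:
  Leadership 99 × 0.17 = 16.83
  Initiative 93 × 0.35 = 32.55
  Problem-solving 93 × 0.13 = 12.09
  Communication 100 × 0.05 = 5
  Collaboration 77 × 0.13 = 10.01
  Technical skill 80 × 0.17 = 13.6
Sum = 90.08
90.08 is ≥ 75.5 and < 91 → Distinction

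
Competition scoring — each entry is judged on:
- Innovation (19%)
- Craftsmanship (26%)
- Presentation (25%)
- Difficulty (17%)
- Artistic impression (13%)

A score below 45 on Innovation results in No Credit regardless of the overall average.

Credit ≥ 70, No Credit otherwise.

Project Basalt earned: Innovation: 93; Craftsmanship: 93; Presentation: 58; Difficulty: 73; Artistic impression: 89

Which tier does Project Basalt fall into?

Innovation score 93 ≥ 45: minimum met.
Weighted total:
  Innovation 93 × 0.19 = 17.67
  Craftsmanship 93 × 0.26 = 24.18
  Presentation 58 × 0.25 = 14.5
  Difficulty 73 × 0.17 = 12.41
  Artistic impression 89 × 0.13 = 11.57
Sum = 80.33
80.33 ≥ 70 → Credit

Credit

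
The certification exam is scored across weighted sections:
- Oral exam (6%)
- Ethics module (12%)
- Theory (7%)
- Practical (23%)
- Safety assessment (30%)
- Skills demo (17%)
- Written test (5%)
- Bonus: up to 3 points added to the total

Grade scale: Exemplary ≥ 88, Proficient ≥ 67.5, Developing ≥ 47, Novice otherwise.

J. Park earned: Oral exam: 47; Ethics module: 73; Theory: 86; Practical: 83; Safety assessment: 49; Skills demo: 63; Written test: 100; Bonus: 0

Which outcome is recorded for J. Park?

Weighted total:
  Oral exam 47 × 0.06 = 2.82
  Ethics module 73 × 0.12 = 8.76
  Theory 86 × 0.07 = 6.02
  Practical 83 × 0.23 = 19.09
  Safety assessment 49 × 0.3 = 14.7
  Skills demo 63 × 0.17 = 10.71
  Written test 100 × 0.05 = 5
Sum = 67.1
Bonus: 67.1 + 0 = 67.1
67.1 is ≥ 47 and < 67.5 → Developing

Developing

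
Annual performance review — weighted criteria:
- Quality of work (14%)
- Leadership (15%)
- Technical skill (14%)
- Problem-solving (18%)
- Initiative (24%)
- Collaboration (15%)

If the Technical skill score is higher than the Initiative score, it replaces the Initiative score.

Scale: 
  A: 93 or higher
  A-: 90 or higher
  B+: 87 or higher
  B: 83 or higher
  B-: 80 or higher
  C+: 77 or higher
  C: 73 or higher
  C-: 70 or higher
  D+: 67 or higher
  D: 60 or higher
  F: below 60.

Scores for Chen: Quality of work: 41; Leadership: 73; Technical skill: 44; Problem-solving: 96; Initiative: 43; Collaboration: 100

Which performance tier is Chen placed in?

D

Technical skill (44) > Initiative (43), so Initiative counts as 44.
Weighted total:
  Quality of work 41 × 0.14 = 5.74
  Leadership 73 × 0.15 = 10.95
  Technical skill 44 × 0.14 = 6.16
  Problem-solving 96 × 0.18 = 17.28
  Initiative 44 × 0.24 = 10.56
  Collaboration 100 × 0.15 = 15
Sum = 65.69
65.69 is ≥ 60 and < 67 → D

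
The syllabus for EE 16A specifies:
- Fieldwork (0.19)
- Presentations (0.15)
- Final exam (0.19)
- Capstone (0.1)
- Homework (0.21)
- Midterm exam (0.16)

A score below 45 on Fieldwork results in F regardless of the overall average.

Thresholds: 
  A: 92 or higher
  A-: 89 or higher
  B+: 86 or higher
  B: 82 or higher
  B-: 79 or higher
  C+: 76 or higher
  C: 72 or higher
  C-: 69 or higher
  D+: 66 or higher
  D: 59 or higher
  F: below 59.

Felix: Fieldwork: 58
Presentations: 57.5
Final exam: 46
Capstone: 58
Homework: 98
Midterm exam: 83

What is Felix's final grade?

Fieldwork score 58 ≥ 45: minimum met.
Weighted total:
  Fieldwork 58 × 0.19 = 11.02
  Presentations 57.5 × 0.15 = 8.625
  Final exam 46 × 0.19 = 8.74
  Capstone 58 × 0.1 = 5.8
  Homework 98 × 0.21 = 20.58
  Midterm exam 83 × 0.16 = 13.28
Sum = 68.045
68.045 is ≥ 66 and < 69 → D+

D+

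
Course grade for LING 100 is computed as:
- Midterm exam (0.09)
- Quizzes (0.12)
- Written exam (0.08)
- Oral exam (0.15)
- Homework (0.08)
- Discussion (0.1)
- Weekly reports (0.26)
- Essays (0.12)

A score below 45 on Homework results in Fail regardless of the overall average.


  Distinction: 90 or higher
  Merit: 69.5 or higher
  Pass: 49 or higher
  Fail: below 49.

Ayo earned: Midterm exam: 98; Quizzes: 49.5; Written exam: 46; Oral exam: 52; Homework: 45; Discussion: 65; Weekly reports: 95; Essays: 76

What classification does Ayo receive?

Merit

Homework score 45 ≥ 45: minimum met.
Weighted total:
  Midterm exam 98 × 0.09 = 8.82
  Quizzes 49.5 × 0.12 = 5.94
  Written exam 46 × 0.08 = 3.68
  Oral exam 52 × 0.15 = 7.8
  Homework 45 × 0.08 = 3.6
  Discussion 65 × 0.1 = 6.5
  Weekly reports 95 × 0.26 = 24.7
  Essays 76 × 0.12 = 9.12
Sum = 70.16
70.16 is ≥ 69.5 and < 90 → Merit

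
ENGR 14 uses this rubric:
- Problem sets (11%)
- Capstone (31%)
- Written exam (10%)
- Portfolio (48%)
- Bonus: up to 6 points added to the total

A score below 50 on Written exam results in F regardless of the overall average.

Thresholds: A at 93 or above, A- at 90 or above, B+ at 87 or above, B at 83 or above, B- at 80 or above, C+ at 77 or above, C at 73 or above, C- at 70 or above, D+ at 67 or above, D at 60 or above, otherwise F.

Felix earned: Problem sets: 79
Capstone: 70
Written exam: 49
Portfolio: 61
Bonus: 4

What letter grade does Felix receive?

F

Written exam score 49 < 50: minimum not met.
Weighted total:
  Problem sets 79 × 0.11 = 8.69
  Capstone 70 × 0.31 = 21.7
  Written exam 49 × 0.1 = 4.9
  Portfolio 61 × 0.48 = 29.28
Sum = 64.57
Bonus: 64.57 + 4 = 68.57
Because the Written exam minimum was not met, the result is F.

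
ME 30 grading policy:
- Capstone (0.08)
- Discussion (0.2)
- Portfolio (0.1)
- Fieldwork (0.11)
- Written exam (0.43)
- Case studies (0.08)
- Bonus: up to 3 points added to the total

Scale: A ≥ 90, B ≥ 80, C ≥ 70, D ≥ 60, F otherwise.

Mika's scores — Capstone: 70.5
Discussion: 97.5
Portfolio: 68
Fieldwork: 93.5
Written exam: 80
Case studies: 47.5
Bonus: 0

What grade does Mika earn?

Weighted total:
  Capstone 70.5 × 0.08 = 5.64
  Discussion 97.5 × 0.2 = 19.5
  Portfolio 68 × 0.1 = 6.8
  Fieldwork 93.5 × 0.11 = 10.285
  Written exam 80 × 0.43 = 34.4
  Case studies 47.5 × 0.08 = 3.8
Sum = 80.425
Bonus: 80.425 + 0 = 80.425
80.425 is ≥ 80 and < 90 → B

B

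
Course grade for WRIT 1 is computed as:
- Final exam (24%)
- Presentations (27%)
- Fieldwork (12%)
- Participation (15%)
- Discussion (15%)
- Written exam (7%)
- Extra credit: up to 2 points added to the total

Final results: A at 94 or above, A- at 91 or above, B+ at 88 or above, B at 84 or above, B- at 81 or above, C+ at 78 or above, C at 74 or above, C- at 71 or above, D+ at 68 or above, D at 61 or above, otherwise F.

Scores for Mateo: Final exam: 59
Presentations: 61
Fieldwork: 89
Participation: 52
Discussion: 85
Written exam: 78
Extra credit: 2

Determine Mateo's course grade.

D+

Weighted total:
  Final exam 59 × 0.24 = 14.16
  Presentations 61 × 0.27 = 16.47
  Fieldwork 89 × 0.12 = 10.68
  Participation 52 × 0.15 = 7.8
  Discussion 85 × 0.15 = 12.75
  Written exam 78 × 0.07 = 5.46
Sum = 67.32
Extra credit: 67.32 + 2 = 69.32
69.32 is ≥ 68 and < 71 → D+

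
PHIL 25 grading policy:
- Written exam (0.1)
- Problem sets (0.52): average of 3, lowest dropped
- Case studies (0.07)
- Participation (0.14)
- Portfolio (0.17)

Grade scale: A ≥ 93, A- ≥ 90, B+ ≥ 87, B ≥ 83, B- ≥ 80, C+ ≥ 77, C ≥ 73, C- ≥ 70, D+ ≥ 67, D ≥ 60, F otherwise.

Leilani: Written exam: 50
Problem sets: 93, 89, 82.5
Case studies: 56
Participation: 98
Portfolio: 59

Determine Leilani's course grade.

C+

Problem sets: drop 82.5 → average of remaining 2 = 182/2 = 91
Weighted total:
  Written exam 50 × 0.1 = 5
  Problem sets 91 × 0.52 = 47.32
  Case studies 56 × 0.07 = 3.92
  Participation 98 × 0.14 = 13.72
  Portfolio 59 × 0.17 = 10.03
Sum = 79.99
79.99 is ≥ 77 and < 80 → C+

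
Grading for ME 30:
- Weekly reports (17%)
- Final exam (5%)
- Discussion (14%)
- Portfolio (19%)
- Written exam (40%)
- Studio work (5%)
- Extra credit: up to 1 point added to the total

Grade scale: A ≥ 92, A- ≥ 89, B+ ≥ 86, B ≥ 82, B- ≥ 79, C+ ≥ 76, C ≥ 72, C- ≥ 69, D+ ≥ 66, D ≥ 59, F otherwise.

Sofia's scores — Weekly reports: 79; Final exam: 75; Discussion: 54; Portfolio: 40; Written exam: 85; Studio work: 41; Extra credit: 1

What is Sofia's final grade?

Weighted total:
  Weekly reports 79 × 0.17 = 13.43
  Final exam 75 × 0.05 = 3.75
  Discussion 54 × 0.14 = 7.56
  Portfolio 40 × 0.19 = 7.6
  Written exam 85 × 0.4 = 34
  Studio work 41 × 0.05 = 2.05
Sum = 68.39
Extra credit: 68.39 + 1 = 69.39
69.39 is ≥ 69 and < 72 → C-

C-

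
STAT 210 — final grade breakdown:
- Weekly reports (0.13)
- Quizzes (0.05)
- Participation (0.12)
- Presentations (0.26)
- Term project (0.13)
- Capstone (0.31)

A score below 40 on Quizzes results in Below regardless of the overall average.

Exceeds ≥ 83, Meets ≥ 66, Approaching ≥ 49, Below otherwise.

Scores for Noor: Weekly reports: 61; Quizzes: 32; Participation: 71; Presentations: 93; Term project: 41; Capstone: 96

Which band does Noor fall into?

Quizzes score 32 < 40: minimum not met.
Weighted total:
  Weekly reports 61 × 0.13 = 7.93
  Quizzes 32 × 0.05 = 1.6
  Participation 71 × 0.12 = 8.52
  Presentations 93 × 0.26 = 24.18
  Term project 41 × 0.13 = 5.33
  Capstone 96 × 0.31 = 29.76
Sum = 77.32
Because the Quizzes minimum was not met, the result is Below.

Below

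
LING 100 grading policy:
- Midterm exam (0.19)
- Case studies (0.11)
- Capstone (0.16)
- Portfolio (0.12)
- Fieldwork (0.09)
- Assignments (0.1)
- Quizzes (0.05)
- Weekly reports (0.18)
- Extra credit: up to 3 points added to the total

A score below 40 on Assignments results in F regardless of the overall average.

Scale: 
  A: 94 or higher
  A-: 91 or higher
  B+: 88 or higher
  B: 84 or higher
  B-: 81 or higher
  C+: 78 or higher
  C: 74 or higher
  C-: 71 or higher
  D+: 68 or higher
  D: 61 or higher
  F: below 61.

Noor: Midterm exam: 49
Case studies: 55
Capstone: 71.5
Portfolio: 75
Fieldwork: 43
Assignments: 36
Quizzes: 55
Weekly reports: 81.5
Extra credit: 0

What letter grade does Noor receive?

F

Assignments score 36 < 40: minimum not met.
Weighted total:
  Midterm exam 49 × 0.19 = 9.31
  Case studies 55 × 0.11 = 6.05
  Capstone 71.5 × 0.16 = 11.44
  Portfolio 75 × 0.12 = 9
  Fieldwork 43 × 0.09 = 3.87
  Assignments 36 × 0.1 = 3.6
  Quizzes 55 × 0.05 = 2.75
  Weekly reports 81.5 × 0.18 = 14.67
Sum = 60.69
Extra credit: 60.69 + 0 = 60.69
Because the Assignments minimum was not met, the result is F.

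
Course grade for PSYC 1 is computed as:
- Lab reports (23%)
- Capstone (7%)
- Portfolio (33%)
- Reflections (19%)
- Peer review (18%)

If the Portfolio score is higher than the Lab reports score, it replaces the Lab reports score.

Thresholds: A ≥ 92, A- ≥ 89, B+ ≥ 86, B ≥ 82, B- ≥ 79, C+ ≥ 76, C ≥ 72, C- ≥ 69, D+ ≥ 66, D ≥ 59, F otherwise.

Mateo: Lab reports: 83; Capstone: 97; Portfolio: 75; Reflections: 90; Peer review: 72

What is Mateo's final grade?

B-

Portfolio (75) ≤ Lab reports (83), so Lab reports stays at 83.
Weighted total:
  Lab reports 83 × 0.23 = 19.09
  Capstone 97 × 0.07 = 6.79
  Portfolio 75 × 0.33 = 24.75
  Reflections 90 × 0.19 = 17.1
  Peer review 72 × 0.18 = 12.96
Sum = 80.69
80.69 is ≥ 79 and < 82 → B-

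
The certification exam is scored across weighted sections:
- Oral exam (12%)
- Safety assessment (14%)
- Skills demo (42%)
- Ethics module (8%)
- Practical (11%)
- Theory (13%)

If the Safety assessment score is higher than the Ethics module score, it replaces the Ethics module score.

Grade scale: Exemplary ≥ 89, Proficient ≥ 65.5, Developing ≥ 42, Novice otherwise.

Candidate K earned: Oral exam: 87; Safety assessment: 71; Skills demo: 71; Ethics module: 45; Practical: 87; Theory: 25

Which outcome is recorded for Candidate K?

Safety assessment (71) > Ethics module (45), so Ethics module counts as 71.
Weighted total:
  Oral exam 87 × 0.12 = 10.44
  Safety assessment 71 × 0.14 = 9.94
  Skills demo 71 × 0.42 = 29.82
  Ethics module 71 × 0.08 = 5.68
  Practical 87 × 0.11 = 9.57
  Theory 25 × 0.13 = 3.25
Sum = 68.7
68.7 is ≥ 65.5 and < 89 → Proficient

Proficient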